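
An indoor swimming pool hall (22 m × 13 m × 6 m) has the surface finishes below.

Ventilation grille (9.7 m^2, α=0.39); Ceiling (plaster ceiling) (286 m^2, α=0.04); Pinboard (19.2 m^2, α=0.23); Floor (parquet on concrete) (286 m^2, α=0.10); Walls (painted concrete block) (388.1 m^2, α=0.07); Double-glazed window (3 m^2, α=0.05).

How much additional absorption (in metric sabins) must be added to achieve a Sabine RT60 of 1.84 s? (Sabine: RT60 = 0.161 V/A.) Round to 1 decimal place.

74.6 sabins

A₁ = Σ Sᵢαᵢ = 9.7×0.39 + 286×0.04 + 19.2×0.23 + 286×0.10 + 388.1×0.07 + 3×0.05 = 75.556 sabins.
For T = 1.84 s, need A₂ = 0.161·V/T = 0.161·1716/1.84 = 150.150 sabins.
Additional absorption ΔA = 150.150 − 75.556 = 74.6 sabins.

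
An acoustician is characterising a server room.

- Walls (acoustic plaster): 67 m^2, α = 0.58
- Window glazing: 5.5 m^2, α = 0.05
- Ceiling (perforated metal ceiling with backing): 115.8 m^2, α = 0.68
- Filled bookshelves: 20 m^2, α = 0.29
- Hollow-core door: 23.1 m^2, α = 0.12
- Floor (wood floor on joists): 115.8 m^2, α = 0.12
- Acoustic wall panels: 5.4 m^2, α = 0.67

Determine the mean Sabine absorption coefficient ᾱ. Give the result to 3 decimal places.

0.408

Total surface area S = 352.6 m^2.
A = 67×0.58 + 5.5×0.05 + 115.8×0.68 + 20×0.29 + 23.1×0.12 + 115.8×0.12 + 5.4×0.67 = 143.965 sabins.
ᾱ = A/S = 0.408.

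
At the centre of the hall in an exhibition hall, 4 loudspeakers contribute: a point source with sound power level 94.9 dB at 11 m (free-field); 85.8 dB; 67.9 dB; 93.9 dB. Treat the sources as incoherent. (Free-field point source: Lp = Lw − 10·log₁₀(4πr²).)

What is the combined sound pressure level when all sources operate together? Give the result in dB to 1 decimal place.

94.5 dB

Source at 11 m: Lp = 94.9 − 10·log₁₀(4π·11²) = 94.9 − 10·log₁₀(1520.531) = 63.1 dB.
Σ 10^(Lᵢ/10) = 2.843e+09.
Back to dB: 10·log₁₀ Σ = 94.5 dB.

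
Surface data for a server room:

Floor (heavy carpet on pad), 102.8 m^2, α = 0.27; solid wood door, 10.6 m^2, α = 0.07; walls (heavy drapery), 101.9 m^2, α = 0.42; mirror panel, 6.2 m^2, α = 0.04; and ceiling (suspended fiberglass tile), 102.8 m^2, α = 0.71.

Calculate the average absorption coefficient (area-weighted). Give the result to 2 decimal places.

0.45

Total surface area S = 324.3 m^2.
Σ(Sᵢαᵢ) = 102.8·0.27 + 10.6·0.07 + 101.9·0.42 + 6.2·0.04 + 102.8·0.71 = 144.532.
ᾱ = 144.532 / 324.3 = 0.45.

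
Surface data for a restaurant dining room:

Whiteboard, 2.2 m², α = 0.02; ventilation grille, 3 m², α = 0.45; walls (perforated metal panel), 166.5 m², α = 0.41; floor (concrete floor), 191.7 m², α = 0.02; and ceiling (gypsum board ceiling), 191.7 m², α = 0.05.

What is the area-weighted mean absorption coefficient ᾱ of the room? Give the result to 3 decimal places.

Total surface area S = 555.1 m².
Σ(Sᵢαᵢ) = 2.2·0.02 + 3·0.45 + 166.5·0.41 + 191.7·0.02 + 191.7·0.05 = 83.078.
ᾱ = 83.078 / 555.1 = 0.150.

0.150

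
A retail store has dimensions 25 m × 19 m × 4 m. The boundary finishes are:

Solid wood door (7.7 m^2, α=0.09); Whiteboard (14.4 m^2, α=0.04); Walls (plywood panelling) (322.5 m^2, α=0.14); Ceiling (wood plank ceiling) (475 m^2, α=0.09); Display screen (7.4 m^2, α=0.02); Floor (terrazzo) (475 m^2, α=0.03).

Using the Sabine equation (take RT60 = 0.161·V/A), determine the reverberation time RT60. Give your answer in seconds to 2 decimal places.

A = Σ Sᵢαᵢ = 7.7·0.09 + 14.4·0.04 + 322.5·0.14 + 475·0.09 + 7.4·0.02 + 475·0.03 = 103.567 sabins.
Volume V = 25 × 19 × 4 = 1900 m³.
Sabine: RT60 = 0.161 × 1900 / 103.567 = 2.95 s.

2.95 s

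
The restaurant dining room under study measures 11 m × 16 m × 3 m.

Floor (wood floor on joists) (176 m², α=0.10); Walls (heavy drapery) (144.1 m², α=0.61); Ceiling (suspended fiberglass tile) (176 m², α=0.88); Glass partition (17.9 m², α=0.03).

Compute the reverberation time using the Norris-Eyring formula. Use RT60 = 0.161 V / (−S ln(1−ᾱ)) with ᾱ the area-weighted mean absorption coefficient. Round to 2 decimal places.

0.23 s

Total surface area S = 176 + 144.1 + 176 + 17.9 = 514.0 m².
Absorption A = 176×0.10 + 144.1×0.61 + 176×0.88 + 17.9×0.03 = 260.918 sabins.
Mean coefficient ᾱ = A/S = 0.5076.
−S·ln(1−ᾱ) = −514.0 × ln(1 − 0.5076) = 364.150.
V = 11 × 16 × 3 = 528 m³.
T = 0.161·V/[−S·ln(1−ᾱ)] = 0.161·528/364.150 = 0.23 s.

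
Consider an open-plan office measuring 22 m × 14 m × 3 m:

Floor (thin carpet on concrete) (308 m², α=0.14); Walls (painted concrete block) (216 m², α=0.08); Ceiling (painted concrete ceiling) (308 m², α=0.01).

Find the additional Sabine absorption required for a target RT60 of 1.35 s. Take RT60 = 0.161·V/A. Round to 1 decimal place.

Total absorption A₁ = 308×0.14 + 216×0.08 + 308×0.01
  = 43.120 + 17.280 + 3.080 = 63.480 m² sabins.
Target A₂ = 0.161·924/1.35 = 110.196 sabins (V = 924 m³).
Shortfall: 110.196 − 63.480 = 46.7 sabins.

46.7 sabins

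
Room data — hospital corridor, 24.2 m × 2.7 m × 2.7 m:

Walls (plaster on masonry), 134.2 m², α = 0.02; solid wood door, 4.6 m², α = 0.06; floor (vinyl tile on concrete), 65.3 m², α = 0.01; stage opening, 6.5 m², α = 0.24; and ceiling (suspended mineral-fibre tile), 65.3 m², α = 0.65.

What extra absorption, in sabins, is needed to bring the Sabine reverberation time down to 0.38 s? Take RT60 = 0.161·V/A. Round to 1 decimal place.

Equivalent absorption area: A₁ = 134.2*0.02 + 4.6*0.06 + 65.3*0.01 + 6.5*0.24 + 65.3*0.65 = 47.618 m².
For T = 0.38 s, need A₂ = 0.161·V/T = 0.161·176.418/0.38 = 74.746 sabins.
ΔA = A₂ − A₁ = 74.746 − 47.618 = 27.1 sabins.

27.1 sabins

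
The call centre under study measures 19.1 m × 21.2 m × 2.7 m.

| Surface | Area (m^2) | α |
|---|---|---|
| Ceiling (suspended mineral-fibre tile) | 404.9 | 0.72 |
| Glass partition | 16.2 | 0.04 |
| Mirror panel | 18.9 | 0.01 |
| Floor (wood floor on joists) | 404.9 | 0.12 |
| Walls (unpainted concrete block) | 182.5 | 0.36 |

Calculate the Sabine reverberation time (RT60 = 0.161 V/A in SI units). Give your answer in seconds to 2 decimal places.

0.43 s

A = Σ Sᵢαᵢ = 404.9·0.72 + 16.2·0.04 + 18.9·0.01 + 404.9·0.12 + 182.5·0.36 = 406.653 sabins.
Room volume: 1093.284 m³.
RT60 = 0.161 · V / A = 0.161 × 1093.284 / 406.653 = 0.43 s.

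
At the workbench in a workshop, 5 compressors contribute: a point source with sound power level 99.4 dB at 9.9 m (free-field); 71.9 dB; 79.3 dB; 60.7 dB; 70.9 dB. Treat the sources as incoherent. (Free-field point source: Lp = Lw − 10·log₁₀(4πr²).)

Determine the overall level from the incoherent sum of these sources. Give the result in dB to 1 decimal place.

Source at 9.9 m: Lp = 99.4 − 10·log₁₀(4π·9.9²) = 99.4 − 10·log₁₀(1231.630) = 68.5 dB.
Sum in the linear (power) domain: Σ 10^(Lᵢ/10) = 10^(68.5/10) + 10^(71.9/10) + 10^(79.3/10) + 10^(60.7/10) + 10^(70.9/10) = 1.212e+08.
Combined level = 10 log₁₀(1.212e+08) = 80.8 dB.

80.8 dB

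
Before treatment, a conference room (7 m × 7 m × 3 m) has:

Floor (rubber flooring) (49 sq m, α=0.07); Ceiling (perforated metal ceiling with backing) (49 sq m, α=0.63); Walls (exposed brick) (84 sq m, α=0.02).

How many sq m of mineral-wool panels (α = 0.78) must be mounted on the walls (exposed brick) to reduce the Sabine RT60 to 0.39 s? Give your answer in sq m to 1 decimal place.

Total absorption A₁ = 49·0.07 + 49·0.63 + 84·0.02
  = 3.430 + 30.870 + 1.680 = 35.980 sq m sabins.
V = 147 m³. Target absorption A₂ = 0.161 × 147 / 0.39 = 60.685 sabins.
ΔA needed = 60.685 − 35.980 = 24.705 sabins.
Each sq m of panel replacing the walls (exposed brick) adds (0.78 − 0.02) = 0.76 sabins.
Panel area = 24.705 / 0.76 = 32.5 sq m.

32.5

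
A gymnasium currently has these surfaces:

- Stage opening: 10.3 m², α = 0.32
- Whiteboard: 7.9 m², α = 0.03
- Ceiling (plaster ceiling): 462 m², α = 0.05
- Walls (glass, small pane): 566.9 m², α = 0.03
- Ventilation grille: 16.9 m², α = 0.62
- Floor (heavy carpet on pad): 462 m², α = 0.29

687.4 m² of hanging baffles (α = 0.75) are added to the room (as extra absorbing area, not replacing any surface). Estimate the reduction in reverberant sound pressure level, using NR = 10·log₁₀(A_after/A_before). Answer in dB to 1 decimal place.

Summing Sᵢαᵢ: 3.296 + 0.237 + 23.100 + 17.007 + 10.478 + 133.980 → A_before = 188.098 sabins.
Added absorption = 687.4 × 0.75 = 515.550 sabins.
New total A_after = 703.648 sabins.
Reduction = 10 log₁₀(A_after/A_before) = 10 log₁₀(3.7409) = 5.7 dB.

5.7 dB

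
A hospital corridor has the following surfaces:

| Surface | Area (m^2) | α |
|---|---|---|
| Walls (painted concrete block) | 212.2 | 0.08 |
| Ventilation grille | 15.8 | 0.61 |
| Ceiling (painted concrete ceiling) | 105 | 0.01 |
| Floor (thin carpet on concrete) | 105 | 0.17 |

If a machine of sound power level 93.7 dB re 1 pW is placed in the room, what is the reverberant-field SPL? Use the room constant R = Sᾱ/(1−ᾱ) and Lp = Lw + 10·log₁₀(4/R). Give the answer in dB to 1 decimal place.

Σ(Sᵢαᵢ) = 212.2·0.08 + 15.8·0.61 + 105·0.01 + 105·0.17 = 45.514; total area S = 438.0 m^2.
ᾱ = 45.514/438.0 = 0.1039; R = Sᾱ/(1−ᾱ) = 45.514/(1−0.1039) = 50.791 m^2.
Lp = 93.7 + 10·log₁₀(4/50.791) = 93.7 + (-11.04) = 82.7 dB.

82.7 dB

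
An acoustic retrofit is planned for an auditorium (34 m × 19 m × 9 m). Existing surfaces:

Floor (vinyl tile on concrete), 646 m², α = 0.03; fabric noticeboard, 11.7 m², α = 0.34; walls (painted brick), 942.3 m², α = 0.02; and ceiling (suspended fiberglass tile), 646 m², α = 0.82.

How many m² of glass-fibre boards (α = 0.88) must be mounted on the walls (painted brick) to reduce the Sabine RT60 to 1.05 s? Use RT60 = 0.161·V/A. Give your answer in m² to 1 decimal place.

371.6

Equivalent absorption area: A₁ = 646·0.03 + 11.7·0.34 + 942.3·0.02 + 646·0.82 = 571.924 m².
V = 5814 m³. Target absorption A₂ = 0.161 × 5814 / 1.05 = 891.480 sabins.
Absorption to add: 891.480 − 571.924 = 319.556 sabins.
Net gain per m²: Δα = 0.88 − 0.02 = 0.86.
Area = ΔA/Δα = 319.556/0.86 = 371.6 m².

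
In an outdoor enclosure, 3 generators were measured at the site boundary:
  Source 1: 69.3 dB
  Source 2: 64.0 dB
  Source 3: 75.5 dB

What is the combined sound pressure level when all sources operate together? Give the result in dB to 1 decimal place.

Σ 10^(Lᵢ/10) = 4.65e+07.
Back to dB: 10·log₁₀ Σ = 76.7 dB.

76.7 dB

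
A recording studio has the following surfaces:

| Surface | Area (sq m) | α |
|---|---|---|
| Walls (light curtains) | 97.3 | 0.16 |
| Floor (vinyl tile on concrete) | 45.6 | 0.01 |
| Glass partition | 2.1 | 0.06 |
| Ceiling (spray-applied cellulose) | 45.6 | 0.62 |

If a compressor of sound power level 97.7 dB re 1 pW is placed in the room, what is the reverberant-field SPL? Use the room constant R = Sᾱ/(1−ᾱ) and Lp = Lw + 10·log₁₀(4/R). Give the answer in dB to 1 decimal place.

A = 44.422 sabins; S = 190.6 sq m.
ᾱ = 44.422/190.6 = 0.2331; R = Sᾱ/(1−ᾱ) = 44.422/(1−0.2331) = 57.924 sq m.
Lp = 97.7 + 10·log₁₀(4/57.924) = 97.7 + (-11.61) = 86.1 dB.

86.1 dB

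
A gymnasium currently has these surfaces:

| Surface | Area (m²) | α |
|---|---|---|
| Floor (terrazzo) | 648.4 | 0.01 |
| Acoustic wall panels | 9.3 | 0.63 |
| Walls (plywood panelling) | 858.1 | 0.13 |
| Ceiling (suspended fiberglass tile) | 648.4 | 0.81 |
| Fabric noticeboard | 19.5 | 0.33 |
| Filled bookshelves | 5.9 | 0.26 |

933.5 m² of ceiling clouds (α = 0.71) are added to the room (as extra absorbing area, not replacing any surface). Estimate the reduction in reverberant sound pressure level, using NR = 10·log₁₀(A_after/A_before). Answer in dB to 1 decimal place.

3.0 dB

Equivalent absorption area: A_before = 648.4·0.01 + 9.3·0.63 + 858.1·0.13 + 648.4·0.81 + 19.5·0.33 + 5.9·0.26 = 657.069 m².
Added absorption = 933.5 × 0.71 = 662.785 sabins.
New total A_after = 1319.854 sabins.
NR = 10·log₁₀(1319.854/657.069) = 3.0 dB.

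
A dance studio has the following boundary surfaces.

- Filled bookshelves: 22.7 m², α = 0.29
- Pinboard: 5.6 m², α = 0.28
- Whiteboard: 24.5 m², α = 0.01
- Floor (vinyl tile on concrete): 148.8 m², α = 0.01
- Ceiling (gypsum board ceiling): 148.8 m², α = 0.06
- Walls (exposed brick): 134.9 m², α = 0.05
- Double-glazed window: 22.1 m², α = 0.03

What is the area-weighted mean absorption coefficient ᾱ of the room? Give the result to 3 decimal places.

0.052

Total surface area S = 507.4 m².
Σ(Sᵢαᵢ) = 22.7·0.29 + 5.6·0.28 + 24.5·0.01 + 148.8·0.01 + 148.8·0.06 + 134.9·0.05 + 22.1·0.03 = 26.220.
ᾱ = A/S = 0.052.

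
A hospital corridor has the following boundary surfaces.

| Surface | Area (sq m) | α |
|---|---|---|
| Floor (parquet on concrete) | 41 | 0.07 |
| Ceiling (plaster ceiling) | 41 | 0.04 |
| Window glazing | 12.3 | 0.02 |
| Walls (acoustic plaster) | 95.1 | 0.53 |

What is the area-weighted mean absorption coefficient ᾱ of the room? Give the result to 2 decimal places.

0.29

Total surface area S = 189.4 sq m.
Σ(Sᵢαᵢ) = 41*0.07 + 41*0.04 + 12.3*0.02 + 95.1*0.53 = 55.159.
ᾱ = A/S = 0.29.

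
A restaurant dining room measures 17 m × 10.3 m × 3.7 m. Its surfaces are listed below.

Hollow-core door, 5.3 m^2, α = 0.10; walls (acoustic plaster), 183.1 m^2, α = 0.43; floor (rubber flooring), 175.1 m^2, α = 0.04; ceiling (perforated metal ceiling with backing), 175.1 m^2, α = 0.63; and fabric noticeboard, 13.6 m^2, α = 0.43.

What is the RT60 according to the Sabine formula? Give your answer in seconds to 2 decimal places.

0.52 s

Total absorption A = 5.3·0.10 + 183.1·0.43 + 175.1·0.04 + 175.1·0.63 + 13.6·0.43
  = 0.530 + 78.733 + 7.004 + 110.313 + 5.848 = 202.428 m^2 sabins.
Room volume: 647.87 m³.
RT60 = 0.161 · V / A = 0.161 × 647.87 / 202.428 = 0.52 s.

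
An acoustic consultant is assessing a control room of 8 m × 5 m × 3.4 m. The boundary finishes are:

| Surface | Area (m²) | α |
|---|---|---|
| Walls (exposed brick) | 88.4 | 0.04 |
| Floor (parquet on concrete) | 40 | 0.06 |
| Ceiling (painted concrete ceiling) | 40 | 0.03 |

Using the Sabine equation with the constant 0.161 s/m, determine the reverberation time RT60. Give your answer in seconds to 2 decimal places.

Equivalent absorption area: A = 88.4×0.04 + 40×0.06 + 40×0.03 = 7.136 m².
Room volume: 136 m³.
T = 0.161 V/A = 0.161·136/7.136 = 3.07 s.

3.07 sec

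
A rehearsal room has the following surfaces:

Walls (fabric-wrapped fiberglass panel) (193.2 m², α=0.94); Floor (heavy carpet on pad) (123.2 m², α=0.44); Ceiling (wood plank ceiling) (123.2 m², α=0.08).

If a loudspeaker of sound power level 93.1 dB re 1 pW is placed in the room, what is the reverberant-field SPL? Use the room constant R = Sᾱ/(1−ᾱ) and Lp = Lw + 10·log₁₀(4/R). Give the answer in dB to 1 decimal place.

71.7 dB

Σ(Sᵢαᵢ) = 193.2·0.94 + 123.2·0.44 + 123.2·0.08 = 245.672; total area S = 439.6 m².
ᾱ = 0.5589, so room constant R = A/(1−ᾱ) = 556.953 m².
Lp = 93.1 + 10·log₁₀(4/556.953) = 93.1 + (-21.44) = 71.7 dB.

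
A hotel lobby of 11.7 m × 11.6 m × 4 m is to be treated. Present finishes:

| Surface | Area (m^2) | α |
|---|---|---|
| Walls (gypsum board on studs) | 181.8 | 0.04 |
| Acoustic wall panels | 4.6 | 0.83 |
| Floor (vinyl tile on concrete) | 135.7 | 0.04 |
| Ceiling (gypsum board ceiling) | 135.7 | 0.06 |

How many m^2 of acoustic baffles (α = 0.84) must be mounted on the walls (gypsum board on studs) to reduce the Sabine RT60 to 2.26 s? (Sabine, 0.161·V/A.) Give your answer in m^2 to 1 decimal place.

Summing Sᵢαᵢ: 7.272 + 3.818 + 5.428 + 8.142 → A₁ = 24.660 sabins.
Required A₂ = 0.161·542.88/2.26 = 38.674 sabins.
Absorption to add: 38.674 − 24.660 = 14.014 sabins.
Net gain per m^2: Δα = 0.84 − 0.04 = 0.80.
Area = ΔA/Δα = 14.014/0.80 = 17.5 m^2.

17.5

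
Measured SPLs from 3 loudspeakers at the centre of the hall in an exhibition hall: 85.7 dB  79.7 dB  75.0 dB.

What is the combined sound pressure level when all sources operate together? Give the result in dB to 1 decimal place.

Converting to relative power and adding: 10^(85.7/10) + 10^(79.7/10) + 10^(75.0/10) = 4.965e+08.
L_total = 10·log₁₀(4.965e+08) = 87.0 dB.

87.0 dB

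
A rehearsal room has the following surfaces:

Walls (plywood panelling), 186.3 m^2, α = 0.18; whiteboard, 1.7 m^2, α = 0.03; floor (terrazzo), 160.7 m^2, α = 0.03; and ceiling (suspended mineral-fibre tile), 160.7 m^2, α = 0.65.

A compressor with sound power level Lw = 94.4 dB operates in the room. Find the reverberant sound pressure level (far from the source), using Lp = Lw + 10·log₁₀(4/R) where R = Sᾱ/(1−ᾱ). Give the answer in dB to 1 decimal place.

77.4 dB

Σ(Sᵢαᵢ) = 186.3·0.18 + 1.7·0.03 + 160.7·0.03 + 160.7·0.65 = 142.861; total area S = 509.4 m^2.
ᾱ = 142.861/509.4 = 0.2804; R = Sᾱ/(1−ᾱ) = 142.861/(1−0.2804) = 198.528 m^2.
Lp = Lw + 10 log₁₀(4/R) = 94.4 -16.96 = 77.4 dB.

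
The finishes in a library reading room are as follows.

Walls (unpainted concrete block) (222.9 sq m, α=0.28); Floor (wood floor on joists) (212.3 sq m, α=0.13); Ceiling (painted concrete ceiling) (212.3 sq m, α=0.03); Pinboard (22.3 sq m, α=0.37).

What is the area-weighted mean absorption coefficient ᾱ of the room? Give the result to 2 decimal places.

Total surface area S = 669.8 sq m.
A = 222.9×0.28 + 212.3×0.13 + 212.3×0.03 + 22.3×0.37 = 104.631 sabins.
ᾱ = A/S = 0.16.

0.16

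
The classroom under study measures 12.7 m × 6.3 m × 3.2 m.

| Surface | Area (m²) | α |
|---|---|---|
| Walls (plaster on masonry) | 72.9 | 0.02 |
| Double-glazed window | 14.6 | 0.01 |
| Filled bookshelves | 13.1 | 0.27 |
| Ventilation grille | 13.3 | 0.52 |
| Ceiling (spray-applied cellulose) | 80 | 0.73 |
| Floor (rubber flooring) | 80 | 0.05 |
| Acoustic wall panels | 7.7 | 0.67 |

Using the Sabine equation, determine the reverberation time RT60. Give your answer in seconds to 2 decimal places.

0.52 sec

Summing Sᵢαᵢ: 1.458 + 0.146 + 3.537 + 6.916 + 58.400 + 4.000 + 5.159 → A = 79.616 sabins.
Room volume: 256.032 m³.
Sabine: RT60 = 0.161 × 256.032 / 79.616 = 0.52 s.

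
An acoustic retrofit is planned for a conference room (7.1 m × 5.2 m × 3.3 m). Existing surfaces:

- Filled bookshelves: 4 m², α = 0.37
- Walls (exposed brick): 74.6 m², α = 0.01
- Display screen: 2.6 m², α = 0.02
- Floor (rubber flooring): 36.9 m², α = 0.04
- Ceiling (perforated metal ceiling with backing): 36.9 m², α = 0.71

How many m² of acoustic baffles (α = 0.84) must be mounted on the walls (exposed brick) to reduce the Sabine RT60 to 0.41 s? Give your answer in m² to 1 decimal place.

Total absorption A₁ = 4·0.37 + 74.6·0.01 + 2.6·0.02 + 36.9·0.04 + 36.9·0.71
  = 1.480 + 0.746 + 0.052 + 1.476 + 26.199 = 29.953 m² sabins.
V = 121.836 m³. Target absorption A₂ = 0.161 × 121.836 / 0.41 = 47.843 sabins.
ΔA needed = 47.843 − 29.953 = 17.890 sabins.
Each m² of panel replacing the walls (exposed brick) adds (0.84 − 0.01) = 0.83 sabins.
Panel area = 17.890 / 0.83 = 21.6 m².

21.6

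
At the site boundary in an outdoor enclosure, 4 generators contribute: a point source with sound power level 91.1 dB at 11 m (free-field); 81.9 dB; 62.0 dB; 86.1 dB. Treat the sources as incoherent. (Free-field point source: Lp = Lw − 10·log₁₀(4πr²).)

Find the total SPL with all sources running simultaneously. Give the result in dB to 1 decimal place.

87.5 dB

Source at 11 m: Lp = 91.1 − 10·log₁₀(4π·11²) = 91.1 − 10·log₁₀(1520.531) = 59.3 dB.
Σ 10^(Lᵢ/10) = 5.647e+08.
Back to dB: 10·log₁₀ Σ = 87.5 dB.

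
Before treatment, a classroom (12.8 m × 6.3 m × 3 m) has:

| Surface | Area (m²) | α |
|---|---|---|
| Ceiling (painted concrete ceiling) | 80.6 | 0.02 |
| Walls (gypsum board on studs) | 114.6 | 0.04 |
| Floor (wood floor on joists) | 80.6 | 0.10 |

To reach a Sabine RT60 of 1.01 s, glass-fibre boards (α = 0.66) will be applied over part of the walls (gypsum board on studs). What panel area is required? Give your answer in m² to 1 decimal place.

39.2

A₁ = Σ Sᵢαᵢ = 80.6×0.02 + 114.6×0.04 + 80.6×0.10 = 14.256 sabins.
V = 241.92 m³. Target absorption A₂ = 0.161 × 241.92 / 1.01 = 38.563 sabins.
ΔA needed = 38.563 − 14.256 = 24.307 sabins.
Each m² of panel replacing the walls (gypsum board on studs) adds (0.66 − 0.04) = 0.62 sabins.
Area = ΔA/Δα = 24.307/0.62 = 39.2 m².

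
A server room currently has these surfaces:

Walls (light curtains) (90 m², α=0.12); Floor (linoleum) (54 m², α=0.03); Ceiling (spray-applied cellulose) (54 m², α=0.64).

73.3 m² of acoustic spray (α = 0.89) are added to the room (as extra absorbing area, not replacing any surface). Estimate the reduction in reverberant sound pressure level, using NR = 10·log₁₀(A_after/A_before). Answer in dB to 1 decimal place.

3.8 dB

Equivalent absorption area: A_before = 90×0.12 + 54×0.03 + 54×0.64 = 46.980 m².
Added absorption = 73.3 × 0.89 = 65.237 sabins.
A_after = 46.980 + 65.237 = 112.217 sabins.
Reduction = 10 log₁₀(A_after/A_before) = 10 log₁₀(2.3886) = 3.8 dB.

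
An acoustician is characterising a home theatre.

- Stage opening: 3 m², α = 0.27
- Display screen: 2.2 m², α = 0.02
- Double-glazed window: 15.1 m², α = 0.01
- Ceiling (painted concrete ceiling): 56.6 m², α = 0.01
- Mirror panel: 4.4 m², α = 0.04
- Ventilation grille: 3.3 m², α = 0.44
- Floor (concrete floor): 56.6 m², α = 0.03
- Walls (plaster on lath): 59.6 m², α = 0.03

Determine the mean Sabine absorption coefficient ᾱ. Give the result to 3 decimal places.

0.033

S = Σ Sᵢ = 3 + 2.2 + 15.1 + 56.6 + 4.4 + 3.3 + 56.6 + 59.6 = 200.8 m².
Weighted sum Σ Sα = 6.685.
ᾱ = 6.685 / 200.8 = 0.033.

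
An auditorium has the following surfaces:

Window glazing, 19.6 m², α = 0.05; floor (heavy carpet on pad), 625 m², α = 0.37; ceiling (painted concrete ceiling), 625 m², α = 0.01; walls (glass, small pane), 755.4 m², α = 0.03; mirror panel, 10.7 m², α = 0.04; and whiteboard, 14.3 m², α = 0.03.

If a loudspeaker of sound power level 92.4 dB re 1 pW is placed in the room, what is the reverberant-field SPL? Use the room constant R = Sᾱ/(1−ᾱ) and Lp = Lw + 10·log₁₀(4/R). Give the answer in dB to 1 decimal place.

73.6 dB

Σ(Sᵢαᵢ) = 19.6×0.05 + 625×0.37 + 625×0.01 + 755.4×0.03 + 10.7×0.04 + 14.3×0.03 = 261.999; total area S = 2050.0 m².
ᾱ = 261.999/2050.0 = 0.1278; R = Sᾱ/(1−ᾱ) = 261.999/(1−0.1278) = 300.389 m².
Lp = Lw + 10 log₁₀(4/R) = 92.4 -18.76 = 73.6 dB.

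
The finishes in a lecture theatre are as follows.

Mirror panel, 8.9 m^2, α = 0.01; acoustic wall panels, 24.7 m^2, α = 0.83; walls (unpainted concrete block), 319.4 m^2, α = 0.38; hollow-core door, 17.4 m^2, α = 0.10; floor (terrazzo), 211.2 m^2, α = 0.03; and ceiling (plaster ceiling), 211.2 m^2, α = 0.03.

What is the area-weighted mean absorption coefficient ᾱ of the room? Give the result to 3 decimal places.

0.197

Total surface area S = 792.8 m^2.
Weighted sum Σ Sα = 156.374.
ᾱ = A/S = 0.197.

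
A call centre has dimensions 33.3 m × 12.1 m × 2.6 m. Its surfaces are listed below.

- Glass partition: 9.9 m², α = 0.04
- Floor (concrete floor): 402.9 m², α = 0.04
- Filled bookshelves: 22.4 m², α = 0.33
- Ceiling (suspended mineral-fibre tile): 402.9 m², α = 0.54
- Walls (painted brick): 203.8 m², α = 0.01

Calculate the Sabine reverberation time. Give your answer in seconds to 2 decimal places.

A = Σ Sᵢαᵢ = 9.9*0.04 + 402.9*0.04 + 22.4*0.33 + 402.9*0.54 + 203.8*0.01 = 243.508 sabins.
Room volume: 1047.618 m³.
RT60 = 0.161 · V / A = 0.161 × 1047.618 / 243.508 = 0.69 s.

0.69 s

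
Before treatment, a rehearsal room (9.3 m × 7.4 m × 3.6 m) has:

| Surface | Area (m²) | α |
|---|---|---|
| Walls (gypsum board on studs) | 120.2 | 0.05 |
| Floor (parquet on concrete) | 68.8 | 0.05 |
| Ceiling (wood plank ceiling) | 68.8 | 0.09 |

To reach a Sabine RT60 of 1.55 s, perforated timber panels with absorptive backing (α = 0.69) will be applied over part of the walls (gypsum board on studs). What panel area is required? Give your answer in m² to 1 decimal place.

Total absorption A₁ = 120.2×0.05 + 68.8×0.05 + 68.8×0.09
  = 6.010 + 3.440 + 6.192 = 15.642 m² sabins.
V = 247.752 m³. Target absorption A₂ = 0.161 × 247.752 / 1.55 = 25.734 sabins.
Absorption to add: 25.734 − 15.642 = 10.092 sabins.
Each m² of panel replacing the walls (gypsum board on studs) adds (0.69 − 0.05) = 0.64 sabins.
Area = ΔA/Δα = 10.092/0.64 = 15.8 m².

15.8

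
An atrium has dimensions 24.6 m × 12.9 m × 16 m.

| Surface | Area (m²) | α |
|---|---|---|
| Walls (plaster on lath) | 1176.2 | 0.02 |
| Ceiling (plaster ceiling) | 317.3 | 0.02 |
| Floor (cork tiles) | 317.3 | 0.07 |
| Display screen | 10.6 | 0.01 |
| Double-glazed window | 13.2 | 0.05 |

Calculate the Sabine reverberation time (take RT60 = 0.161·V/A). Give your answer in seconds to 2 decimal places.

Equivalent absorption area: A = 1176.2×0.02 + 317.3×0.02 + 317.3×0.07 + 10.6×0.01 + 13.2×0.05 = 52.847 m².
V = 24.6·12.9·16 = 5077.44 m³.
Sabine: RT60 = 0.161 × 5077.44 / 52.847 = 15.47 s.

15.47 s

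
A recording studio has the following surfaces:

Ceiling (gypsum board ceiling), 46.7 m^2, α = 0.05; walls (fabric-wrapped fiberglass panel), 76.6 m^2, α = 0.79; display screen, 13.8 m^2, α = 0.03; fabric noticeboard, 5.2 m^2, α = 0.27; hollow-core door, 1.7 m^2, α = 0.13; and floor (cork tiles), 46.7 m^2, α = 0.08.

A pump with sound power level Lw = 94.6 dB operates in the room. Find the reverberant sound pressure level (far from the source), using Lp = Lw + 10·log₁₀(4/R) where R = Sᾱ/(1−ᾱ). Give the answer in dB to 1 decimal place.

A = 68.624 sabins; S = 190.7 m^2.
ᾱ = 0.3599, so room constant R = A/(1−ᾱ) = 107.208 m^2.
Lp = Lw + 10 log₁₀(4/R) = 94.6 -14.28 = 80.3 dB.

80.3 dB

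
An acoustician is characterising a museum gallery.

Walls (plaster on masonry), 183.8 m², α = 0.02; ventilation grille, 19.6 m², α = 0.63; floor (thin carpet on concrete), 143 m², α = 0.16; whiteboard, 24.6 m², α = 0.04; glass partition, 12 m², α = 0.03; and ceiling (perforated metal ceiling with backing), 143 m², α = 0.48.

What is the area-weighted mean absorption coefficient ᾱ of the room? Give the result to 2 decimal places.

0.21

Total surface area S = 526.0 m².
A = 183.8*0.02 + 19.6*0.63 + 143*0.16 + 24.6*0.04 + 12*0.03 + 143*0.48 = 108.888 sabins.
ᾱ = 108.888 / 526.0 = 0.21.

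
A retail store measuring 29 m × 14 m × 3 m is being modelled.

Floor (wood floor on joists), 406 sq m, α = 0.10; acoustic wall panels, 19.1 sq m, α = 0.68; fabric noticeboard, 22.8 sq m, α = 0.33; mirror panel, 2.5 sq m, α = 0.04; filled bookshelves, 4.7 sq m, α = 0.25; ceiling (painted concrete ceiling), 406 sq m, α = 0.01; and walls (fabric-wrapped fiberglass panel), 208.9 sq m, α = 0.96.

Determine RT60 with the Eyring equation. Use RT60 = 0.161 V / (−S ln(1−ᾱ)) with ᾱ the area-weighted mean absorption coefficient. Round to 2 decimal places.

0.64 sec

Total surface area S = 406 + 19.1 + 22.8 + 2.5 + 4.7 + 406 + 208.9 = 1070.0 sq m.
Σ(Sᵢαᵢ) = 406×0.10 + 19.1×0.68 + 22.8×0.33 + 2.5×0.04 + 4.7×0.25 + 406×0.01 + 208.9×0.96 = 266.991.
Mean coefficient ᾱ = A/S = 0.2495.
Eyring denominator: −S ln(1−ᾱ) = 307.107.
V = 29 × 14 × 3 = 1218 m³.
RT60 = 0.161 × 1218 / 307.107 = 0.64 s.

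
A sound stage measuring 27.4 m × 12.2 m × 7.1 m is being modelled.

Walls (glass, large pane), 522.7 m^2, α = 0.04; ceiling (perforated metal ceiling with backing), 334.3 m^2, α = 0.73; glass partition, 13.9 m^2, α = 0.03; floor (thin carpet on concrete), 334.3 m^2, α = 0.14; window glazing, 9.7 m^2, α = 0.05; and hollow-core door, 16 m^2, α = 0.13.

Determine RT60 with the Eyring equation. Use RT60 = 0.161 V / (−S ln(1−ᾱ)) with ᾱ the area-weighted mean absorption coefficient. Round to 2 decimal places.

1.05 seconds

S = Σ Sᵢ = 1230.9 m^2.
Σ(Sᵢαᵢ) = 522.7·0.04 + 334.3·0.73 + 13.9·0.03 + 334.3·0.14 + 9.7·0.05 + 16·0.13 = 314.731.
ᾱ = 314.731 / 1230.9 = 0.2557.
Eyring denominator: −S ln(1−ᾱ) = 363.498.
V = 27.4 × 12.2 × 7.1 = 2373.388 m³.
RT60 = 0.161 × 2373.388 / 363.498 = 1.05 s.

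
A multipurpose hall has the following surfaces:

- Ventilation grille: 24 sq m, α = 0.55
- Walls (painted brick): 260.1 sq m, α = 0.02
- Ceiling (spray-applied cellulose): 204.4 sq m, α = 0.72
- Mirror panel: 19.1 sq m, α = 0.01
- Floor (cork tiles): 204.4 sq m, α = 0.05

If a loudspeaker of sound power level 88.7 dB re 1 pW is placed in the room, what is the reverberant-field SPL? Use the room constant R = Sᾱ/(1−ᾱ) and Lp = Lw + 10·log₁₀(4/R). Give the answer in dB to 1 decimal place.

71.0 dB

A = 175.981 sabins; S = 712.0 sq m.
ᾱ = 0.2472, so room constant R = A/(1−ᾱ) = 233.769 sq m.
Lp = Lw + 10 log₁₀(4/R) = 88.7 -17.67 = 71.0 dB.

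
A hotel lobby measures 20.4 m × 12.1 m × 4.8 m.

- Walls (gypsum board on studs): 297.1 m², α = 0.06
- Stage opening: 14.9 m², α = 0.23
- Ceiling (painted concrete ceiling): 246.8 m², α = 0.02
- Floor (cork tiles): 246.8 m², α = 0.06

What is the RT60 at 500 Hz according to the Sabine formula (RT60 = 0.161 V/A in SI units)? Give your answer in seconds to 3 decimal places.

4.653 seconds

Total absorption A = 297.1*0.06 + 14.9*0.23 + 246.8*0.02 + 246.8*0.06
  = 17.826 + 3.427 + 4.936 + 14.808 = 40.997 m² sabins.
V = 20.4·12.1·4.8 = 1184.832 m³.
RT60 = 0.161 · V / A = 0.161 × 1184.832 / 40.997 = 4.653 s.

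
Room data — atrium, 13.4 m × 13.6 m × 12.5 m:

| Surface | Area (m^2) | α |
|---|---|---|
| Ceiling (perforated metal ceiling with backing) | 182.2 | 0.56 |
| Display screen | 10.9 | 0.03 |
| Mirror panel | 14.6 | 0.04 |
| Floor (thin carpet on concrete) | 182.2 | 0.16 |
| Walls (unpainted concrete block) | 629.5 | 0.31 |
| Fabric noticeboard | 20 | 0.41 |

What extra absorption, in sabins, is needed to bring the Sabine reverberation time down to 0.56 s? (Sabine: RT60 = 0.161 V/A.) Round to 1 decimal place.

Equivalent absorption area: A₁ = 182.2×0.56 + 10.9×0.03 + 14.6×0.04 + 182.2×0.16 + 629.5×0.31 + 20×0.41 = 335.440 m^2.
For T = 0.56 s, need A₂ = 0.161·V/T = 0.161·2278/0.56 = 654.925 sabins.
Shortfall: 654.925 − 335.440 = 319.5 sabins.

319.5 sabins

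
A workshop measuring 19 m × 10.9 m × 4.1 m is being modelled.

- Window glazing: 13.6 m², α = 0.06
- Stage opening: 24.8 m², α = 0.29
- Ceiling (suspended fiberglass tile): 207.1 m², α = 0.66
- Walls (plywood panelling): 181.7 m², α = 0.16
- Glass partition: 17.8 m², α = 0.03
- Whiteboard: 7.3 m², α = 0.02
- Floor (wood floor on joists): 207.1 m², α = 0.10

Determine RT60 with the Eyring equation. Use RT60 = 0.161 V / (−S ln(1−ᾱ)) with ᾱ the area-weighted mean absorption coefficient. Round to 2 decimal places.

Total surface area S = 13.6 + 24.8 + 207.1 + 181.7 + 17.8 + 7.3 + 207.1 = 659.4 m².
Absorption A = 13.6×0.06 + 24.8×0.29 + 207.1×0.66 + 181.7×0.16 + 17.8×0.03 + 7.3×0.02 + 207.1×0.10 = 195.156 sabins.
Mean coefficient ᾱ = A/S = 0.2960.
−S·ln(1−ᾱ) = −659.4 × ln(1 − 0.2960) = 231.434.
V = 19 × 10.9 × 4.1 = 849.11 m³.
T = 0.161·V/[−S·ln(1−ᾱ)] = 0.161·849.11/231.434 = 0.59 s.

0.59 s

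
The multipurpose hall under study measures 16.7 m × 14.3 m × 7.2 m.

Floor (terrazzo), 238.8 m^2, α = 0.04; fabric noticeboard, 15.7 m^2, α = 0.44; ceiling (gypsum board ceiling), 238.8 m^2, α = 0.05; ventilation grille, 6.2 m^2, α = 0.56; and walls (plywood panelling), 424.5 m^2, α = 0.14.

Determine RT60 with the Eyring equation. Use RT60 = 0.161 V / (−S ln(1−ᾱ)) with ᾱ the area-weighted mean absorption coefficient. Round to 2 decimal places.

2.88 s

S = Σ Sᵢ = 924.0 m^2.
Absorption A = 238.8·0.04 + 15.7·0.44 + 238.8·0.05 + 6.2·0.56 + 424.5·0.14 = 91.302 sabins.
ᾱ = 91.302 / 924.0 = 0.0988.
Eyring denominator: −S ln(1−ᾱ) = 96.122.
V = 16.7 × 14.3 × 7.2 = 1719.432 m³.
T = 0.161·V/[−S·ln(1−ᾱ)] = 0.161·1719.432/96.122 = 2.88 s.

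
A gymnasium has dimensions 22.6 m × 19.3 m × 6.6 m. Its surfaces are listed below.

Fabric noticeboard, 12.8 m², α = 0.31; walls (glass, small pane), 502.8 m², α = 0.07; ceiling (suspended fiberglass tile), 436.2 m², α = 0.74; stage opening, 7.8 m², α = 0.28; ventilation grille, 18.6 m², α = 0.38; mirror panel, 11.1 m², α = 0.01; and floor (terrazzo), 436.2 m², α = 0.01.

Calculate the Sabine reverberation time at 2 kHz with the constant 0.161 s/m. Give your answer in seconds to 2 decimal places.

1.23 seconds

A = Σ Sᵢαᵢ = 12.8×0.31 + 502.8×0.07 + 436.2×0.74 + 7.8×0.28 + 18.6×0.38 + 11.1×0.01 + 436.2×0.01 = 375.677 sabins.
Volume V = 22.6 × 19.3 × 6.6 = 2878.788 m³.
Sabine: RT60 = 0.161 × 2878.788 / 375.677 = 1.23 s.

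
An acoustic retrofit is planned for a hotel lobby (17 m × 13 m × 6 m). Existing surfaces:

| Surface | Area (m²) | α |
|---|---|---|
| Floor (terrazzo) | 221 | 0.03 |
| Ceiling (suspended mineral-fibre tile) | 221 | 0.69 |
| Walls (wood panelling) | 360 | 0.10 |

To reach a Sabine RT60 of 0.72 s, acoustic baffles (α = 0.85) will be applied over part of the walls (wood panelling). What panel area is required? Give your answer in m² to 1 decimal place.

135.2

Equivalent absorption area: A₁ = 221*0.03 + 221*0.69 + 360*0.10 = 195.120 m².
V = 1326 m³. Target absorption A₂ = 0.161 × 1326 / 0.72 = 296.508 sabins.
ΔA needed = 296.508 − 195.120 = 101.388 sabins.
Net gain per m²: Δα = 0.85 − 0.10 = 0.75.
Panel area = 101.388 / 0.75 = 135.2 m².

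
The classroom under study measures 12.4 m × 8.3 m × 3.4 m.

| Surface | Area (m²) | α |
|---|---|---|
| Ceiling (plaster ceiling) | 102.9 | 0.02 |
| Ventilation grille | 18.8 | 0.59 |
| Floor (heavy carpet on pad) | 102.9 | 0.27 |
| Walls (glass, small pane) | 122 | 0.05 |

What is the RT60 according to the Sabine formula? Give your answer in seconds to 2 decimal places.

Equivalent absorption area: A = 102.9×0.02 + 18.8×0.59 + 102.9×0.27 + 122×0.05 = 47.033 m².
V = 12.4·8.3·3.4 = 349.928 m³.
T = 0.161 V/A = 0.161·349.928/47.033 = 1.20 s.

1.20 s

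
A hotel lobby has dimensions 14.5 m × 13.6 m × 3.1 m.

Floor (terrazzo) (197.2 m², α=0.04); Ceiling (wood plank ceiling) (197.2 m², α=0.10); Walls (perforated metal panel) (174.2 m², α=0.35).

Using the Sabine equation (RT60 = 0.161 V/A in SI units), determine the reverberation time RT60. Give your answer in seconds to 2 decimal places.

A = Σ Sᵢαᵢ = 197.2×0.04 + 197.2×0.10 + 174.2×0.35 = 88.578 sabins.
Room volume: 611.32 m³.
T = 0.161 V/A = 0.161·611.32/88.578 = 1.11 s.

1.11 s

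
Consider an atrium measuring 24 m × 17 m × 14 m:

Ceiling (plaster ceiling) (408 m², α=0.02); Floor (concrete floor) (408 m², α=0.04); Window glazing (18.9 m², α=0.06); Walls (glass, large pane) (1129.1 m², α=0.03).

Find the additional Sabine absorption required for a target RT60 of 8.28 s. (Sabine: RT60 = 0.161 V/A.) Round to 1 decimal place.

51.6 sabins

A₁ = Σ Sᵢαᵢ = 408×0.02 + 408×0.04 + 18.9×0.06 + 1129.1×0.03 = 59.487 sabins.
Target A₂ = 0.161·5712/8.28 = 111.067 sabins (V = 5712 m³).
ΔA = A₂ − A₁ = 111.067 − 59.487 = 51.6 sabins.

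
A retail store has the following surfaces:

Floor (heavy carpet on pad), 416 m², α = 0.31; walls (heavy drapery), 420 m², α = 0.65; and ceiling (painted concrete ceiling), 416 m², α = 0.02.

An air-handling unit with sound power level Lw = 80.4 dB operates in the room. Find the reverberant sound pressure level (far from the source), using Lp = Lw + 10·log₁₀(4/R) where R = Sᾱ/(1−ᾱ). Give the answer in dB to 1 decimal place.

58.6 dB

Σ(Sᵢαᵢ) = 416×0.31 + 420×0.65 + 416×0.02 = 410.280; total area S = 1252.0 m².
ᾱ = 410.280/1252.0 = 0.3277; R = Sᾱ/(1−ᾱ) = 410.280/(1−0.3277) = 610.263 m².
Lp = Lw + 10 log₁₀(4/R) = 80.4 -21.83 = 58.6 dB.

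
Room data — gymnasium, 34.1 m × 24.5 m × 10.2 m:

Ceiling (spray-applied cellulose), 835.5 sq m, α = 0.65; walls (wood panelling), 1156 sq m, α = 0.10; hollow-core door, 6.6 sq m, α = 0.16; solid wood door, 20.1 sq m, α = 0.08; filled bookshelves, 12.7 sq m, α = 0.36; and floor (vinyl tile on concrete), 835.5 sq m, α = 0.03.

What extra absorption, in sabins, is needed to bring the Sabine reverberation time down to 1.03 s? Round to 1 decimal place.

Total absorption A₁ = 835.5*0.65 + 1156*0.10 + 6.6*0.16 + 20.1*0.08 + 12.7*0.36 + 835.5*0.03
  = 543.075 + 115.600 + 1.056 + 1.608 + 4.572 + 25.065 = 690.976 sq m sabins.
V = 8521.59 m³. Required absorption A₂ = 0.161 × 8521.59 / 1.03 = 1332.016 sabins.
Additional absorption ΔA = 1332.016 − 690.976 = 641.0 sabins.

641.0 sabins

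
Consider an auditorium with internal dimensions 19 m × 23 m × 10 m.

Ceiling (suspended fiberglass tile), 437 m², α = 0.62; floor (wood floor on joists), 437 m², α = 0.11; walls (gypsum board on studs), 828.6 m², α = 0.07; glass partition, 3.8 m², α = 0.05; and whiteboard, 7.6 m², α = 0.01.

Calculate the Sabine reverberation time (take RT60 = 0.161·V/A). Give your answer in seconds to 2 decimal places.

Summing Sᵢαᵢ: 270.940 + 48.070 + 58.002 + 0.190 + 0.076 → A = 377.278 sabins.
V = 19·23·10 = 4370 m³.
Sabine: RT60 = 0.161 × 4370 / 377.278 = 1.86 s.

1.86 sec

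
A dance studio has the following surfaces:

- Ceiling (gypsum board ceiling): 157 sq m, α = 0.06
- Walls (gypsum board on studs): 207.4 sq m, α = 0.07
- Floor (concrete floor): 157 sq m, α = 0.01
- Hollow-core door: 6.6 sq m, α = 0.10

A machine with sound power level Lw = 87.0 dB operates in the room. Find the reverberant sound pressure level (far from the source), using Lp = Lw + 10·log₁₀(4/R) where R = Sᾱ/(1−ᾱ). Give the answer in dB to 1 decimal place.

78.6 dB

Σ(Sᵢαᵢ) = 157×0.06 + 207.4×0.07 + 157×0.01 + 6.6×0.10 = 26.168; total area S = 528.0 sq m.
ᾱ = 0.0496, so room constant R = A/(1−ᾱ) = 27.534 sq m.
Lp = 87.0 + 10·log₁₀(4/27.534) = 87.0 + (-8.38) = 78.6 dB.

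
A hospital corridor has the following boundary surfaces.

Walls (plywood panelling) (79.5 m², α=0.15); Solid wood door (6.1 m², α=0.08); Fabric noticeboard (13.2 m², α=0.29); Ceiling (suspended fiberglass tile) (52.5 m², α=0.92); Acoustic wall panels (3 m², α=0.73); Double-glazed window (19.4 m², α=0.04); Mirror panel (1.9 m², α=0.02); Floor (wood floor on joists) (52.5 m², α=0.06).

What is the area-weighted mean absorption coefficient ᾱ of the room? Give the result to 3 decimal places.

Total surface area S = 228.1 m².
Weighted sum Σ Sα = 70.695.
ᾱ = A/S = 0.310.

0.310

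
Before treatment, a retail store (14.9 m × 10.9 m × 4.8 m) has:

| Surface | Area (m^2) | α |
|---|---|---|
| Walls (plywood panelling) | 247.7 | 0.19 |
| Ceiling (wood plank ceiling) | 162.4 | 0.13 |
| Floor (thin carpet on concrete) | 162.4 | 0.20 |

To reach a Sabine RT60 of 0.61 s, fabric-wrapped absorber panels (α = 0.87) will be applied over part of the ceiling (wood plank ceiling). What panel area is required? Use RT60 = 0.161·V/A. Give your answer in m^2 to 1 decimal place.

Summing Sᵢαᵢ: 47.063 + 21.112 + 32.480 → A₁ = 100.655 sabins.
V = 779.568 m³. Target absorption A₂ = 0.161 × 779.568 / 0.61 = 205.755 sabins.
ΔA needed = 205.755 − 100.655 = 105.100 sabins.
Net gain per m^2: Δα = 0.87 − 0.13 = 0.74.
Panel area = 105.100 / 0.74 = 142.0 m^2.

142.0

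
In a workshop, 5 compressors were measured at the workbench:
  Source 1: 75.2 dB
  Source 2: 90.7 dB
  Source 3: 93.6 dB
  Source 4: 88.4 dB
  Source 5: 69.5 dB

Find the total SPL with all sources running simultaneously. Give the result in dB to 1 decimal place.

Converting to relative power and adding: 10^(75.2/10) + 10^(90.7/10) + 10^(93.6/10) + 10^(88.4/10) + 10^(69.5/10) = 4.2e+09.
Back to dB: 10·log₁₀ Σ = 96.2 dB.

96.2 dB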